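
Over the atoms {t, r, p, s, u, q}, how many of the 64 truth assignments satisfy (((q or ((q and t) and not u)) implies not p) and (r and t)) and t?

Initial set: {((((q or ((q and t) and not u)) implies not p) and (r and t)) and t)}.
((((q or ((q and t) and not u)) implies not p) and (r and t)) and t): α-rule — add (((q or ((q and t) and not u)) implies not p) and (r and t)), t.
(((q or ((q and t) and not u)) implies not p) and (r and t)): α-rule — add ((q or ((q and t) and not u)) implies not p), (r and t).
(r and t): α-rule — add r, t.
((q or ((q and t) and not u)) implies not p): β-rule — branch into not (q or ((q and t) and not u))  //  not p.
  branch 1 (add not (q or ((q and t) and not u))):
    not (q or ((q and t) and not u)): α-rule — add not q, not ((q and t) and not u).
    not ((q and t) and not u): β-rule — branch into not (q and t)  //  not not u.
      branch 1.1 (add not (q and t)):
        not (q and t): β-rule — branch into not q  //  not t.
          branch 1.1.1 (add not q):
            ○ open, literals {q=F, r=T, t=T}.
          branch 1.1.2 (add not t):
            × closes — contains both t and not t.
      branch 1.2 (add not not u):
        ○ open, literals {q=F, r=T, t=T, u=T}.
  branch 2 (add not p):
    ○ open, literals {p=F, r=T, t=T}.
1 branch closed, 3 open.
Each open branch fixes some atoms; the unmentioned ones are free. Counting distinct full assignments: branch {q=F, r=T, t=T} (p, s, u) contributes 8 new; branch {q=F, r=T, t=T, u=T} (p, s) contributes 0 new; branch {p=F, r=T, t=T} (s, u, q) contributes 4 new. Total: 12.

12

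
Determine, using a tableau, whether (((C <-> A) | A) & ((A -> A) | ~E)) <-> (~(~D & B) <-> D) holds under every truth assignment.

Not valid

Assume the negation and expand:
Initial set: {~((((C <-> A) | A) & ((A -> A) | ~E)) <-> (~(~D & B) <-> D))}.
~((((C <-> A) | A) & ((A -> A) | ~E)) <-> (~(~D & B) <-> D)): β-rule — branch into (((C <-> A) | A) & ((A -> A) | ~E)), ~(~(~D & B) <-> D)  //  ~(((C <-> A) | A) & ((A -> A) | ~E)), (~(~D & B) <-> D).
  branch 1 (add (((C <-> A) | A) & ((A -> A) | ~E)), ~(~(~D & B) <-> D)):
    (((C <-> A) | A) & ((A -> A) | ~E)): α-rule — add ((C <-> A) | A), ((A -> A) | ~E).
    ~(~(~D & B) <-> D): β-rule — branch into ~(~D & B), ~D  //  ~~(~D & B), D.
      branch 1.1 (add ~(~D & B), ~D):
        ((C <-> A) | A): β-rule — branch into (C <-> A)  //  A.
          branch 1.1.1 (add (C <-> A)):
            ((A -> A) | ~E): β-rule — branch into (A -> A)  //  ~E.
              branch 1.1.1.1 (add (A -> A)):
                ~(~D & B): β-rule — branch into ~~D  //  ~B.
                  branch 1.1.1.1.1 (add ~~D):
                    × closes — contains both D and ~D.
                  branch 1.1.1.1.2 (add ~B):
                    (C <-> A): β-rule — branch into C, A  //  ~C, ~A.
                      branch 1.1.1.1.2.1 (add C, A):
                        (A -> A): β-rule — branch into ~A  //  A.
                          branch 1.1.1.1.2.1.1 (add ~A):
                            × closes — contains both A and ~A.
                          branch 1.1.1.1.2.1.2 (add A):
                            ○ open, literals {A=true, B=false, C=true, D=false}.
                      branch 1.1.1.1.2.2 (add ~C, ~A):
                        (A -> A): β-rule — branch into ~A  //  A.
                          branch 1.1.1.1.2.2.1 (add ~A):
                            ○ open, literals {A=false, B=false, C=false, D=false}.
                          branch 1.1.1.1.2.2.2 (add A):
                            × closes — contains both A and ~A.
              branch 1.1.1.2 (add ~E):
                ~(~D & B): β-rule — branch into ~~D  //  ~B.
                  branch 1.1.1.2.1 (add ~~D):
                    × closes — contains both D and ~D.
                  branch 1.1.1.2.2 (add ~B):
                    (C <-> A): β-rule — branch into C, A  //  ~C, ~A.
                      branch 1.1.1.2.2.1 (add C, A):
                        ○ open, literals {A=true, B=false, C=true, D=false, E=false}.
                      branch 1.1.1.2.2.2 (add ~C, ~A):
                        ○ open, literals {A=false, B=false, C=false, D=false, E=false}.
          branch 1.1.2 (add A):
            ((A -> A) | ~E): β-rule — branch into (A -> A)  //  ~E.
              branch 1.1.2.1 (add (A -> A)):
                ~(~D & B): β-rule — branch into ~~D  //  ~B.
                  branch 1.1.2.1.1 (add ~~D):
                    × closes — contains both D and ~D.
                  branch 1.1.2.1.2 (add ~B):
                    (A -> A): β-rule — branch into ~A  //  A.
                      branch 1.1.2.1.2.1 (add ~A):
                        × closes — contains both A and ~A.
                      branch 1.1.2.1.2.2 (add A):
                        ○ open, literals {A=true, B=false, D=false}.
              branch 1.1.2.2 (add ~E):
                ~(~D & B): β-rule — branch into ~~D  //  ~B.
                  branch 1.1.2.2.1 (add ~~D):
                    × closes — contains both D and ~D.
                  branch 1.1.2.2.2 (add ~B):
                    ○ open, literals {A=true, B=false, D=false, E=false}.
      branch 1.2 (add ~~(~D & B), D):
        ~~(~D & B): α-rule — add ~D, B.
        × closes — contains both D and ~D.
  branch 2 (add ~(((C <-> A) | A) & ((A -> A) | ~E)), (~(~D & B) <-> D)):
    ~(((C <-> A) | A) & ((A -> A) | ~E)): β-rule — branch into ~((C <-> A) | A)  //  ~((A -> A) | ~E).
      branch 2.1 (add ~((C <-> A) | A)):
        ~((C <-> A) | A): α-rule — add ~(C <-> A), ~A.
        (~(~D & B) <-> D): β-rule — branch into ~(~D & B), D  //  ~~(~D & B), ~D.
          branch 2.1.1 (add ~(~D & B), D):
            ~(C <-> A): β-rule — branch into C, ~A  //  ~C, A.
              branch 2.1.1.1 (add C, ~A):
                ~(~D & B): β-rule — branch into ~~D  //  ~B.
                  branch 2.1.1.1.1 (add ~~D):
                    ○ open, literals {A=false, C=true, D=true}.
                  branch 2.1.1.1.2 (add ~B):
                    ○ open, literals {A=false, B=false, C=true, D=true}.
              branch 2.1.1.2 (add ~C, A):
                × closes — contains both A and ~A.
          branch 2.1.2 (add ~~(~D & B), ~D):
            ~~(~D & B): α-rule — add ~D, B.
            ~(C <-> A): β-rule — branch into C, ~A  //  ~C, A.
              branch 2.1.2.1 (add C, ~A):
                ○ open, literals {A=false, B=true, C=true, D=false}.
              branch 2.1.2.2 (add ~C, A):
                × closes — contains both A and ~A.
      branch 2.2 (add ~((A -> A) | ~E)):
        ~((A -> A) | ~E): α-rule — add ~(A -> A), ~~E.
        ~(A -> A): α-rule — add A, ~A.
        × closes — contains both A and ~A.
11 branches closed, 9 open.
An open branch gives a countermodel: A=true, B=false, C=true, D=false (unmentioned atoms arbitrary); under it the original formula is false.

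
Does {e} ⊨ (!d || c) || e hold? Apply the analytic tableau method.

Yes

Initial set: {e; !((!d || c) || e)}.
!((!d || c) || e): α-rule — add !(!d || c), !e.
× closes — contains both e and !e.
All 1 branch closes.
Every branch closed, so the premises entail the conclusion.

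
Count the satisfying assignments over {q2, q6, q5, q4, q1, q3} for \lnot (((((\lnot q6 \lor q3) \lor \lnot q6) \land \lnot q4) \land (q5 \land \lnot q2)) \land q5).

58

Initial set: {\lnot (((((\lnot q6 \lor q3) \lor \lnot q6) \land \lnot q4) \land (q5 \land \lnot q2)) \land q5)}.
\lnot (((((\lnot q6 \lor q3) \lor \lnot q6) \land \lnot q4) \land (q5 \land \lnot q2)) \land q5): β-rule — branch into \lnot ((((\lnot q6 \lor q3) \lor \lnot q6) \land \lnot q4) \land (q5 \land \lnot q2))  //  \lnot q5.
  branch 1 (add \lnot ((((\lnot q6 \lor q3) \lor \lnot q6) \land \lnot q4) \land (q5 \land \lnot q2))):
    \lnot ((((\lnot q6 \lor q3) \lor \lnot q6) \land \lnot q4) \land (q5 \land \lnot q2)): β-rule — branch into \lnot (((\lnot q6 \lor q3) \lor \lnot q6) \land \lnot q4)  //  \lnot (q5 \land \lnot q2).
      branch 1.1 (add \lnot (((\lnot q6 \lor q3) \lor \lnot q6) \land \lnot q4)):
        \lnot (((\lnot q6 \lor q3) \lor \lnot q6) \land \lnot q4): β-rule — branch into \lnot ((\lnot q6 \lor q3) \lor \lnot q6)  //  \lnot \lnot q4.
          branch 1.1.1 (add \lnot ((\lnot q6 \lor q3) \lor \lnot q6)):
            \lnot ((\lnot q6 \lor q3) \lor \lnot q6): α-rule — add \lnot (\lnot q6 \lor q3), \lnot \lnot q6.
            \lnot (\lnot q6 \lor q3): α-rule — add \lnot \lnot q6, \lnot q3.
            ○ open, literals {q3=0, q6=1}.
          branch 1.1.2 (add \lnot \lnot q4):
            ○ open, literals {q4=1}.
      branch 1.2 (add \lnot (q5 \land \lnot q2)):
        \lnot (q5 \land \lnot q2): β-rule — branch into \lnot q5  //  \lnot \lnot q2.
          branch 1.2.1 (add \lnot q5):
            ○ open, literals {q5=0}.
          branch 1.2.2 (add \lnot \lnot q2):
            ○ open, literals {q2=1}.
  branch 2 (add \lnot q5):
    ○ open, literals {q5=0}.
0 branches closed, 5 open.
Each open branch fixes some atoms; the unmentioned ones are free. Counting distinct full assignments: branch {q3=0, q6=1} (q2, q5, q4, q1) contributes 16 new; branch {q4=1} (q2, q6, q5, q1, q3) contributes 24 new; branch {q5=0} (q2, q6, q4, q1, q3) contributes 12 new; branch {q2=1} (q6, q5, q4, q1, q3) contributes 6 new; branch {q5=0} (q2, q6, q4, q1, q3) contributes 0 new. Total: 58.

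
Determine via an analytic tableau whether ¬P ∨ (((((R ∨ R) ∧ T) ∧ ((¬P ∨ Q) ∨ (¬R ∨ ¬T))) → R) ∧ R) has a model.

Initial set: {(¬P ∨ (((((R ∨ R) ∧ T) ∧ ((¬P ∨ Q) ∨ (¬R ∨ ¬T))) → R) ∧ R))}.
(¬P ∨ (((((R ∨ R) ∧ T) ∧ ((¬P ∨ Q) ∨ (¬R ∨ ¬T))) → R) ∧ R)): β-rule — branch into ¬P  //  (((((R ∨ R) ∧ T) ∧ ((¬P ∨ Q) ∨ (¬R ∨ ¬T))) → R) ∧ R).
  branch 1 (add ¬P):
    ○ open, literals {P=false}.
  branch 2 (add (((((R ∨ R) ∧ T) ∧ ((¬P ∨ Q) ∨ (¬R ∨ ¬T))) → R) ∧ R)):
    (((((R ∨ R) ∧ T) ∧ ((¬P ∨ Q) ∨ (¬R ∨ ¬T))) → R) ∧ R): α-rule — add ((((R ∨ R) ∧ T) ∧ ((¬P ∨ Q) ∨ (¬R ∨ ¬T))) → R), R.
    ((((R ∨ R) ∧ T) ∧ ((¬P ∨ Q) ∨ (¬R ∨ ¬T))) → R): β-rule — branch into ¬(((R ∨ R) ∧ T) ∧ ((¬P ∨ Q) ∨ (¬R ∨ ¬T)))  //  R.
      branch 2.1 (add ¬(((R ∨ R) ∧ T) ∧ ((¬P ∨ Q) ∨ (¬R ∨ ¬T)))):
        ¬(((R ∨ R) ∧ T) ∧ ((¬P ∨ Q) ∨ (¬R ∨ ¬T))): β-rule — branch into ¬((R ∨ R) ∧ T)  //  ¬((¬P ∨ Q) ∨ (¬R ∨ ¬T)).
          branch 2.1.1 (add ¬((R ∨ R) ∧ T)):
            ¬((R ∨ R) ∧ T): β-rule — branch into ¬(R ∨ R)  //  ¬T.
              branch 2.1.1.1 (add ¬(R ∨ R)):
                ¬(R ∨ R): α-rule — add ¬R, ¬R.
                × closes — contains both R and ¬R.
              branch 2.1.1.2 (add ¬T):
                ○ open, literals {R=true, T=false}.
          branch 2.1.2 (add ¬((¬P ∨ Q) ∨ (¬R ∨ ¬T))):
            ¬((¬P ∨ Q) ∨ (¬R ∨ ¬T)): α-rule — add ¬(¬P ∨ Q), ¬(¬R ∨ ¬T).
            ¬(¬P ∨ Q): α-rule — add ¬¬P, ¬Q.
            ¬(¬R ∨ ¬T): α-rule — add ¬¬R, ¬¬T.
            ○ open, literals {P=true, Q=false, R=true, T=true}.
      branch 2.2 (add R):
        ○ open, literals {R=true}.
1 branch closed, 4 open.
An open branch gives a satisfying assignment: P=false.

Satisfiable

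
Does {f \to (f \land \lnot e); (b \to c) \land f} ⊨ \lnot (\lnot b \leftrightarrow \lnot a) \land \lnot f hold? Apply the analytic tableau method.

Initial set: {(f \to (f \land \lnot e)); ((b \to c) \land f); \lnot (\lnot (\lnot b \leftrightarrow \lnot a) \land \lnot f)}.
((b \to c) \land f): α-rule — add (b \to c), f.
(f \to (f \land \lnot e)): β-rule — branch into \lnot f  //  (f \land \lnot e).
  branch 1 (add \lnot f):
    × closes — contains both f and \lnot f.
  branch 2 (add (f \land \lnot e)):
    (f \land \lnot e): α-rule — add f, \lnot e.
    \lnot (\lnot (\lnot b \leftrightarrow \lnot a) \land \lnot f): β-rule — branch into \lnot \lnot (\lnot b \leftrightarrow \lnot a)  //  \lnot \lnot f.
      branch 2.1 (add \lnot \lnot (\lnot b \leftrightarrow \lnot a)):
        (b \to c): β-rule — branch into \lnot b  //  c.
          branch 2.1.1 (add \lnot b):
            \lnot \lnot (\lnot b \leftrightarrow \lnot a): β-rule — branch into \lnot b, \lnot a  //  \lnot \lnot b, \lnot \lnot a.
              branch 2.1.1.1 (add \lnot b, \lnot a):
                ○ open, literals {a=0, b=0, e=0, f=1}.
              branch 2.1.1.2 (add \lnot \lnot b, \lnot \lnot a):
                × closes — contains both b and \lnot b.
          branch 2.1.2 (add c):
            \lnot \lnot (\lnot b \leftrightarrow \lnot a): β-rule — branch into \lnot b, \lnot a  //  \lnot \lnot b, \lnot \lnot a.
              branch 2.1.2.1 (add \lnot b, \lnot a):
                ○ open, literals {a=0, b=0, c=1, e=0, f=1}.
              branch 2.1.2.2 (add \lnot \lnot b, \lnot \lnot a):
                ○ open, literals {a=1, b=1, c=1, e=0, f=1}.
      branch 2.2 (add \lnot \lnot f):
        (b \to c): β-rule — branch into \lnot b  //  c.
          branch 2.2.1 (add \lnot b):
            ○ open, literals {b=0, e=0, f=1}.
          branch 2.2.2 (add c):
            ○ open, literals {c=1, e=0, f=1}.
2 branches closed, 5 open.
An open branch gives a countermodel: a=0, b=0, e=0, f=1 (unmentioned atoms arbitrary); the premises hold there but the conclusion fails.

No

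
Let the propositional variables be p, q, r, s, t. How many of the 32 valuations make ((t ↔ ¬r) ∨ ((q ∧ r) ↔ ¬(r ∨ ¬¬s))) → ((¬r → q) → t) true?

Initial set: {(((t ↔ ¬r) ∨ ((q ∧ r) ↔ ¬(r ∨ ¬¬s))) → ((¬r → q) → t))}.
(((t ↔ ¬r) ∨ ((q ∧ r) ↔ ¬(r ∨ ¬¬s))) → ((¬r → q) → t)): β-rule — branch into ¬((t ↔ ¬r) ∨ ((q ∧ r) ↔ ¬(r ∨ ¬¬s)))  //  ((¬r → q) → t).
  branch 1 (add ¬((t ↔ ¬r) ∨ ((q ∧ r) ↔ ¬(r ∨ ¬¬s)))):
    ¬((t ↔ ¬r) ∨ ((q ∧ r) ↔ ¬(r ∨ ¬¬s))): α-rule — add ¬(t ↔ ¬r), ¬((q ∧ r) ↔ ¬(r ∨ ¬¬s)).
    ¬(t ↔ ¬r): β-rule — branch into t, ¬¬r  //  ¬t, ¬r.
      branch 1.1 (add t, ¬¬r):
        ¬((q ∧ r) ↔ ¬(r ∨ ¬¬s)): β-rule — branch into (q ∧ r), ¬¬(r ∨ ¬¬s)  //  ¬(q ∧ r), ¬(r ∨ ¬¬s).
          branch 1.1.1 (add (q ∧ r), ¬¬(r ∨ ¬¬s)):
            (q ∧ r): α-rule — add q, r.
            ¬¬(r ∨ ¬¬s): β-rule — branch into r  //  ¬¬s.
              branch 1.1.1.1 (add r):
                ○ open, literals {q=true, r=true, t=true}.
              branch 1.1.1.2 (add ¬¬s):
                ¬¬s: drop double negation, giving s.
                ○ open, literals {q=true, r=true, s=true, t=true}.
          branch 1.1.2 (add ¬(q ∧ r), ¬(r ∨ ¬¬s)):
            ¬(r ∨ ¬¬s): α-rule — add ¬r, ¬¬¬s.
            × closes — contains both r and ¬r.
      branch 1.2 (add ¬t, ¬r):
        ¬((q ∧ r) ↔ ¬(r ∨ ¬¬s)): β-rule — branch into (q ∧ r), ¬¬(r ∨ ¬¬s)  //  ¬(q ∧ r), ¬(r ∨ ¬¬s).
          branch 1.2.1 (add (q ∧ r), ¬¬(r ∨ ¬¬s)):
            (q ∧ r): α-rule — add q, r.
            × closes — contains both r and ¬r.
          branch 1.2.2 (add ¬(q ∧ r), ¬(r ∨ ¬¬s)):
            ¬(r ∨ ¬¬s): α-rule — add ¬r, ¬¬¬s.
            ¬¬¬s: drop double negation, giving ¬s.
            ¬(q ∧ r): β-rule — branch into ¬q  //  ¬r.
              branch 1.2.2.1 (add ¬q):
                ○ open, literals {q=false, r=false, s=false, t=false}.
              branch 1.2.2.2 (add ¬r):
                ○ open, literals {r=false, s=false, t=false}.
  branch 2 (add ((¬r → q) → t)):
    ((¬r → q) → t): β-rule — branch into ¬(¬r → q)  //  t.
      branch 2.1 (add ¬(¬r → q)):
        ¬(¬r → q): α-rule — add ¬r, ¬q.
        ○ open, literals {q=false, r=false}.
      branch 2.2 (add t):
        ○ open, literals {t=true}.
2 branches closed, 6 open.
Each open branch fixes some atoms; the unmentioned ones are free. Counting distinct full assignments: branch {q=true, r=true, t=true} (p, s) contributes 4 new; branch {q=true, r=true, s=true, t=true} (p) contributes 0 new; branch {q=false, r=false, s=false, t=false} (p) contributes 2 new; branch {r=false, s=false, t=false} (p, q) contributes 2 new; branch {q=false, r=false} (p, s, t) contributes 6 new; branch {t=true} (p, q, r, s) contributes 8 new. Total: 22.

22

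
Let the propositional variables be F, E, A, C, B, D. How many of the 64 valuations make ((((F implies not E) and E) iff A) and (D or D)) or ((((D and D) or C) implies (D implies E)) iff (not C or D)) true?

Initial set: {(((((F implies not E) and E) iff A) and (D or D)) or ((((D and D) or C) implies (D implies E)) iff (not C or D)))}.
(((((F implies not E) and E) iff A) and (D or D)) or ((((D and D) or C) implies (D implies E)) iff (not C or D))): β-rule — branch into ((((F implies not E) and E) iff A) and (D or D))  //  ((((D and D) or C) implies (D implies E)) iff (not C or D)).
  branch 1 (add ((((F implies not E) and E) iff A) and (D or D))):
    ((((F implies not E) and E) iff A) and (D or D)): α-rule — add (((F implies not E) and E) iff A), (D or D).
    (((F implies not E) and E) iff A): β-rule — branch into ((F implies not E) and E), A  //  not ((F implies not E) and E), not A.
      branch 1.1 (add ((F implies not E) and E), A):
        ((F implies not E) and E): α-rule — add (F implies not E), E.
        (D or D): β-rule — branch into D  //  D.
          branch 1.1.1 (add D):
            (F implies not E): β-rule — branch into not F  //  not E.
              branch 1.1.1.1 (add not F):
                ○ open, literals {A=1, D=1, E=1, F=0}.
              branch 1.1.1.2 (add not E):
                × closes — contains both E and not E.
          branch 1.1.2 (add D):
            (F implies not E): β-rule — branch into not F  //  not E.
              branch 1.1.2.1 (add not F):
                ○ open, literals {A=1, D=1, E=1, F=0}.
              branch 1.1.2.2 (add not E):
                × closes — contains both E and not E.
      branch 1.2 (add not ((F implies not E) and E), not A):
        (D or D): β-rule — branch into D  //  D.
          branch 1.2.1 (add D):
            not ((F implies not E) and E): β-rule — branch into not (F implies not E)  //  not E.
              branch 1.2.1.1 (add not (F implies not E)):
                not (F implies not E): α-rule — add F, not not E.
                ○ open, literals {A=0, D=1, E=1, F=1}.
              branch 1.2.1.2 (add not E):
                ○ open, literals {A=0, D=1, E=0}.
          branch 1.2.2 (add D):
            not ((F implies not E) and E): β-rule — branch into not (F implies not E)  //  not E.
              branch 1.2.2.1 (add not (F implies not E)):
                not (F implies not E): α-rule — add F, not not E.
                ○ open, literals {A=0, D=1, E=1, F=1}.
              branch 1.2.2.2 (add not E):
                ○ open, literals {A=0, D=1, E=0}.
  branch 2 (add ((((D and D) or C) implies (D implies E)) iff (not C or D))):
    ((((D and D) or C) implies (D implies E)) iff (not C or D)): β-rule — branch into (((D and D) or C) implies (D implies E)), (not C or D)  //  not (((D and D) or C) implies (D implies E)), not (not C or D).
      branch 2.1 (add (((D and D) or C) implies (D implies E)), (not C or D)):
        (((D and D) or C) implies (D implies E)): β-rule — branch into not ((D and D) or C)  //  (D implies E).
          branch 2.1.1 (add not ((D and D) or C)):
            not ((D and D) or C): α-rule — add not (D and D), not C.
            (not C or D): β-rule — branch into not C  //  D.
              branch 2.1.1.1 (add not C):
                not (D and D): β-rule — branch into not D  //  not D.
                  branch 2.1.1.1.1 (add not D):
                    ○ open, literals {C=0, D=0}.
                  branch 2.1.1.1.2 (add not D):
                    ○ open, literals {C=0, D=0}.
              branch 2.1.1.2 (add D):
                not (D and D): β-rule — branch into not D  //  not D.
                  branch 2.1.1.2.1 (add not D):
                    × closes — contains both D and not D.
                  branch 2.1.1.2.2 (add not D):
                    × closes — contains both D and not D.
          branch 2.1.2 (add (D implies E)):
            (not C or D): β-rule — branch into not C  //  D.
              branch 2.1.2.1 (add not C):
                (D implies E): β-rule — branch into not D  //  E.
                  branch 2.1.2.1.1 (add not D):
                    ○ open, literals {C=0, D=0}.
                  branch 2.1.2.1.2 (add E):
                    ○ open, literals {C=0, E=1}.
              branch 2.1.2.2 (add D):
                (D implies E): β-rule — branch into not D  //  E.
                  branch 2.1.2.2.1 (add not D):
                    × closes — contains both D and not D.
                  branch 2.1.2.2.2 (add E):
                    ○ open, literals {D=1, E=1}.
      branch 2.2 (add not (((D and D) or C) implies (D implies E)), not (not C or D)):
        not (((D and D) or C) implies (D implies E)): α-rule — add ((D and D) or C), not (D implies E).
        not (not C or D): α-rule — add not not C, not D.
        not (D implies E): α-rule — add D, not E.
        × closes — contains both D and not D.
6 branches closed, 11 open.
Each open branch fixes some atoms; the unmentioned ones are free. Counting distinct full assignments: branch {A=1, D=1, E=1, F=0} (C, B) contributes 4 new; branch {A=1, D=1, E=1, F=0} (C, B) contributes 0 new; branch {A=0, D=1, E=1, F=1} (C, B) contributes 4 new; branch {A=0, D=1, E=0} (F, C, B) contributes 8 new; branch {A=0, D=1, E=1, F=1} (C, B) contributes 0 new; branch {A=0, D=1, E=0} (F, C, B) contributes 0 new; branch {C=0, D=0} (F, E, A, B) contributes 16 new; branch {C=0, D=0} (F, E, A, B) contributes 0 new; branch {C=0, D=0} (F, E, A, B) contributes 0 new; branch {C=0, E=1} (F, A, B, D) contributes 4 new; branch {D=1, E=1} (F, A, C, B) contributes 4 new. Total: 40.

40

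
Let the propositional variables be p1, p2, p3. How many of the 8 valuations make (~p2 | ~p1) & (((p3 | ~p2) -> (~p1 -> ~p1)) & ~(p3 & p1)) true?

Initial set: {((~p2 | ~p1) & (((p3 | ~p2) -> (~p1 -> ~p1)) & ~(p3 & p1)))}.
((~p2 | ~p1) & (((p3 | ~p2) -> (~p1 -> ~p1)) & ~(p3 & p1))): α-rule — add (~p2 | ~p1), (((p3 | ~p2) -> (~p1 -> ~p1)) & ~(p3 & p1)).
(((p3 | ~p2) -> (~p1 -> ~p1)) & ~(p3 & p1)): α-rule — add ((p3 | ~p2) -> (~p1 -> ~p1)), ~(p3 & p1).
(~p2 | ~p1): β-rule — branch into ~p2  //  ~p1.
  branch 1 (add ~p2):
    ((p3 | ~p2) -> (~p1 -> ~p1)): β-rule — branch into ~(p3 | ~p2)  //  (~p1 -> ~p1).
      branch 1.1 (add ~(p3 | ~p2)):
        ~(p3 | ~p2): α-rule — add ~p3, ~~p2.
        × closes — contains both p2 and ~p2.
      branch 1.2 (add (~p1 -> ~p1)):
        ~(p3 & p1): β-rule — branch into ~p3  //  ~p1.
          branch 1.2.1 (add ~p3):
            (~p1 -> ~p1): β-rule — branch into ~~p1  //  ~p1.
              branch 1.2.1.1 (add ~~p1):
                ○ open, literals {p1=1, p2=0, p3=0}.
              branch 1.2.1.2 (add ~p1):
                ○ open, literals {p1=0, p2=0, p3=0}.
          branch 1.2.2 (add ~p1):
            (~p1 -> ~p1): β-rule — branch into ~~p1  //  ~p1.
              branch 1.2.2.1 (add ~~p1):
                × closes — contains both p1 and ~p1.
              branch 1.2.2.2 (add ~p1):
                ○ open, literals {p1=0, p2=0}.
  branch 2 (add ~p1):
    ((p3 | ~p2) -> (~p1 -> ~p1)): β-rule — branch into ~(p3 | ~p2)  //  (~p1 -> ~p1).
      branch 2.1 (add ~(p3 | ~p2)):
        ~(p3 | ~p2): α-rule — add ~p3, ~~p2.
        ~(p3 & p1): β-rule — branch into ~p3  //  ~p1.
          branch 2.1.1 (add ~p3):
            ○ open, literals {p1=0, p2=1, p3=0}.
          branch 2.1.2 (add ~p1):
            ○ open, literals {p1=0, p2=1, p3=0}.
      branch 2.2 (add (~p1 -> ~p1)):
        ~(p3 & p1): β-rule — branch into ~p3  //  ~p1.
          branch 2.2.1 (add ~p3):
            (~p1 -> ~p1): β-rule — branch into ~~p1  //  ~p1.
              branch 2.2.1.1 (add ~~p1):
                × closes — contains both p1 and ~p1.
              branch 2.2.1.2 (add ~p1):
                ○ open, literals {p1=0, p3=0}.
          branch 2.2.2 (add ~p1):
            (~p1 -> ~p1): β-rule — branch into ~~p1  //  ~p1.
              branch 2.2.2.1 (add ~~p1):
                × closes — contains both p1 and ~p1.
              branch 2.2.2.2 (add ~p1):
                ○ open, literals {p1=0}.
4 branches closed, 7 open.
Each open branch fixes some atoms; the unmentioned ones are free. Counting distinct full assignments: branch {p1=1, p2=0, p3=0} (none free) contributes 1 new; branch {p1=0, p2=0, p3=0} (none free) contributes 1 new; branch {p1=0, p2=0} (p3) contributes 1 new; branch {p1=0, p2=1, p3=0} (none free) contributes 1 new; branch {p1=0, p2=1, p3=0} (none free) contributes 0 new; branch {p1=0, p3=0} (p2) contributes 0 new; branch {p1=0} (p2, p3) contributes 1 new. Total: 5.

5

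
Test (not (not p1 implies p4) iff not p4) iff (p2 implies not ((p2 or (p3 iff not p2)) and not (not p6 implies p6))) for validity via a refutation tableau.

Not valid

Assume the negation and expand:
Initial set: {not ((not (not p1 implies p4) iff not p4) iff (p2 implies not ((p2 or (p3 iff not p2)) and not (not p6 implies p6))))}.
not ((not (not p1 implies p4) iff not p4) iff (p2 implies not ((p2 or (p3 iff not p2)) and not (not p6 implies p6)))): β-rule — branch into (not (not p1 implies p4) iff not p4), not (p2 implies not ((p2 or (p3 iff not p2)) and not (not p6 implies p6)))  //  not (not (not p1 implies p4) iff not p4), (p2 implies not ((p2 or (p3 iff not p2)) and not (not p6 implies p6))).
  branch 1 (add (not (not p1 implies p4) iff not p4), not (p2 implies not ((p2 or (p3 iff not p2)) and not (not p6 implies p6)))):
    not (p2 implies not ((p2 or (p3 iff not p2)) and not (not p6 implies p6))): α-rule — add p2, not not ((p2 or (p3 iff not p2)) and not (not p6 implies p6)).
    not not ((p2 or (p3 iff not p2)) and not (not p6 implies p6)): α-rule — add (p2 or (p3 iff not p2)), not (not p6 implies p6).
    not (not p6 implies p6): α-rule — add not p6, not p6.
    (not (not p1 implies p4) iff not p4): β-rule — branch into not (not p1 implies p4), not p4  //  not not (not p1 implies p4), not not p4.
      branch 1.1 (add not (not p1 implies p4), not p4):
        not (not p1 implies p4): α-rule — add not p1, not p4.
        (p2 or (p3 iff not p2)): β-rule — branch into p2  //  (p3 iff not p2).
          branch 1.1.1 (add p2):
            ○ open, literals {p1=0, p2=1, p4=0, p6=0}.
          branch 1.1.2 (add (p3 iff not p2)):
            (p3 iff not p2): β-rule — branch into p3, not p2  //  not p3, not not p2.
              branch 1.1.2.1 (add p3, not p2):
                × closes — contains both p2 and not p2.
              branch 1.1.2.2 (add not p3, not not p2):
                ○ open, literals {p1=0, p2=1, p3=0, p4=0, p6=0}.
      branch 1.2 (add not not (not p1 implies p4), not not p4):
        (p2 or (p3 iff not p2)): β-rule — branch into p2  //  (p3 iff not p2).
          branch 1.2.1 (add p2):
            not not (not p1 implies p4): β-rule — branch into not not p1  //  p4.
              branch 1.2.1.1 (add not not p1):
                ○ open, literals {p1=1, p2=1, p4=1, p6=0}.
              branch 1.2.1.2 (add p4):
                ○ open, literals {p2=1, p4=1, p6=0}.
          branch 1.2.2 (add (p3 iff not p2)):
            not not (not p1 implies p4): β-rule — branch into not not p1  //  p4.
              branch 1.2.2.1 (add not not p1):
                (p3 iff not p2): β-rule — branch into p3, not p2  //  not p3, not not p2.
                  branch 1.2.2.1.1 (add p3, not p2):
                    × closes — contains both p2 and not p2.
                  branch 1.2.2.1.2 (add not p3, not not p2):
                    ○ open, literals {p1=1, p2=1, p3=0, p4=1, p6=0}.
              branch 1.2.2.2 (add p4):
                (p3 iff not p2): β-rule — branch into p3, not p2  //  not p3, not not p2.
                  branch 1.2.2.2.1 (add p3, not p2):
                    × closes — contains both p2 and not p2.
                  branch 1.2.2.2.2 (add not p3, not not p2):
                    ○ open, literals {p2=1, p3=0, p4=1, p6=0}.
  branch 2 (add not (not (not p1 implies p4) iff not p4), (p2 implies not ((p2 or (p3 iff not p2)) and not (not p6 implies p6)))):
    not (not (not p1 implies p4) iff not p4): β-rule — branch into not (not p1 implies p4), not not p4  //  not not (not p1 implies p4), not p4.
      branch 2.1 (add not (not p1 implies p4), not not p4):
        not (not p1 implies p4): α-rule — add not p1, not p4.
        × closes — contains both p4 and not p4.
      branch 2.2 (add not not (not p1 implies p4), not p4):
        (p2 implies not ((p2 or (p3 iff not p2)) and not (not p6 implies p6))): β-rule — branch into not p2  //  not ((p2 or (p3 iff not p2)) and not (not p6 implies p6)).
          branch 2.2.1 (add not p2):
            not not (not p1 implies p4): β-rule — branch into not not p1  //  p4.
              branch 2.2.1.1 (add not not p1):
                ○ open, literals {p1=1, p2=0, p4=0}.
              branch 2.2.1.2 (add p4):
                × closes — contains both p4 and not p4.
          branch 2.2.2 (add not ((p2 or (p3 iff not p2)) and not (not p6 implies p6))):
            not not (not p1 implies p4): β-rule — branch into not not p1  //  p4.
              branch 2.2.2.1 (add not not p1):
                not ((p2 or (p3 iff not p2)) and not (not p6 implies p6)): β-rule — branch into not (p2 or (p3 iff not p2))  //  not not (not p6 implies p6).
                  branch 2.2.2.1.1 (add not (p2 or (p3 iff not p2))):
                    not (p2 or (p3 iff not p2)): α-rule — add not p2, not (p3 iff not p2).
                    not (p3 iff not p2): β-rule — branch into p3, not not p2  //  not p3, not p2.
                      branch 2.2.2.1.1.1 (add p3, not not p2):
                        × closes — contains both p2 and not p2.
                      branch 2.2.2.1.1.2 (add not p3, not p2):
                        ○ open, literals {p1=1, p2=0, p3=0, p4=0}.
                  branch 2.2.2.1.2 (add not not (not p6 implies p6)):
                    not not (not p6 implies p6): β-rule — branch into not not p6  //  p6.
                      branch 2.2.2.1.2.1 (add not not p6):
                        ○ open, literals {p1=1, p4=0, p6=1}.
                      branch 2.2.2.1.2.2 (add p6):
                        ○ open, literals {p1=1, p4=0, p6=1}.
              branch 2.2.2.2 (add p4):
                × closes — contains both p4 and not p4.
7 branches closed, 10 open.
An open branch gives a countermodel: p1=0, p2=1, p4=0, p6=0 (unmentioned atoms arbitrary); under it the original formula is false.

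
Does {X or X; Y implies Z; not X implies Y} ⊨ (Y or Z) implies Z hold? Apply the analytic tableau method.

Initial set: {T (X or X); T (Y implies Z); T (not X implies Y); F ((Y or Z) implies Z)}.
F ((Y or Z) implies Z): α-rule — add T (Y or Z), F Z.
T (X or X): β-rule — branch into T X  //  T X.
  branch 1 (add T X):
    T (Y implies Z): β-rule — branch into F Y  //  T Z.
      branch 1.1 (add F Y):
        T (not X implies Y): β-rule — branch into F not X  //  T Y.
          branch 1.1.1 (add F not X):
            T (Y or Z): β-rule — branch into T Y  //  T Z.
              branch 1.1.1.1 (add T Y):
                × closes — contains both Y and not Y.
              branch 1.1.1.2 (add T Z):
                × closes — contains both Z and not Z.
          branch 1.1.2 (add T Y):
            × closes — contains both Y and not Y.
      branch 1.2 (add T Z):
        × closes — contains both Z and not Z.
  branch 2 (add T X):
    T (Y implies Z): β-rule — branch into F Y  //  T Z.
      branch 2.1 (add F Y):
        T (not X implies Y): β-rule — branch into F not X  //  T Y.
          branch 2.1.1 (add F not X):
            T (Y or Z): β-rule — branch into T Y  //  T Z.
              branch 2.1.1.1 (add T Y):
                × closes — contains both Y and not Y.
              branch 2.1.1.2 (add T Z):
                × closes — contains both Z and not Z.
          branch 2.1.2 (add T Y):
            × closes — contains both Y and not Y.
      branch 2.2 (add T Z):
        × closes — contains both Z and not Z.
All 8 branches close.
Every branch closed, so the premises entail the conclusion.

Yes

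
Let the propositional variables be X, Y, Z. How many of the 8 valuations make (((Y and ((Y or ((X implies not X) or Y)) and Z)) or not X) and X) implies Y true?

Initial set: {T ((((Y and ((Y or ((X implies not X) or Y)) and Z)) or not X) and X) implies Y)}.
T ((((Y and ((Y or ((X implies not X) or Y)) and Z)) or not X) and X) implies Y): β-rule — branch into F (((Y and ((Y or ((X implies not X) or Y)) and Z)) or not X) and X)  //  T Y.
  branch 1 (add F (((Y and ((Y or ((X implies not X) or Y)) and Z)) or not X) and X)):
    F (((Y and ((Y or ((X implies not X) or Y)) and Z)) or not X) and X): β-rule — branch into F ((Y and ((Y or ((X implies not X) or Y)) and Z)) or not X)  //  F X.
      branch 1.1 (add F ((Y and ((Y or ((X implies not X) or Y)) and Z)) or not X)):
        F ((Y and ((Y or ((X implies not X) or Y)) and Z)) or not X): α-rule — add F (Y and ((Y or ((X implies not X) or Y)) and Z)), F not X.
        F (Y and ((Y or ((X implies not X) or Y)) and Z)): β-rule — branch into F Y  //  F ((Y or ((X implies not X) or Y)) and Z).
          branch 1.1.1 (add F Y):
            ○ open, literals {X=true, Y=false}.
          branch 1.1.2 (add F ((Y or ((X implies not X) or Y)) and Z)):
            F ((Y or ((X implies not X) or Y)) and Z): β-rule — branch into F (Y or ((X implies not X) or Y))  //  F Z.
              branch 1.1.2.1 (add F (Y or ((X implies not X) or Y))):
                F (Y or ((X implies not X) or Y)): α-rule — add F Y, F ((X implies not X) or Y).
                F ((X implies not X) or Y): α-rule — add F (X implies not X), F Y.
                F (X implies not X): α-rule — add T X, F not X.
                ○ open, literals {X=true, Y=false}.
              branch 1.1.2.2 (add F Z):
                ○ open, literals {X=true, Z=false}.
      branch 1.2 (add F X):
        ○ open, literals {X=false}.
  branch 2 (add T Y):
    ○ open, literals {Y=true}.
0 branches closed, 5 open.
Each open branch fixes some atoms; the unmentioned ones are free. Counting distinct full assignments: branch {X=true, Y=false} (Z) contributes 2 new; branch {X=true, Y=false} (Z) contributes 0 new; branch {X=true, Z=false} (Y) contributes 1 new; branch {X=false} (Y, Z) contributes 4 new; branch {Y=true} (X, Z) contributes 1 new. Total: 8.

8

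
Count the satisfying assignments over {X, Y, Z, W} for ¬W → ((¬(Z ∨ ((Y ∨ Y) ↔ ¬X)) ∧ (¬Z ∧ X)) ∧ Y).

9

Initial set: {(¬W → ((¬(Z ∨ ((Y ∨ Y) ↔ ¬X)) ∧ (¬Z ∧ X)) ∧ Y))}.
(¬W → ((¬(Z ∨ ((Y ∨ Y) ↔ ¬X)) ∧ (¬Z ∧ X)) ∧ Y)): β-rule — branch into ¬¬W  //  ((¬(Z ∨ ((Y ∨ Y) ↔ ¬X)) ∧ (¬Z ∧ X)) ∧ Y).
  branch 1 (add ¬¬W):
    ○ open, literals {W=true}.
  branch 2 (add ((¬(Z ∨ ((Y ∨ Y) ↔ ¬X)) ∧ (¬Z ∧ X)) ∧ Y)):
    ((¬(Z ∨ ((Y ∨ Y) ↔ ¬X)) ∧ (¬Z ∧ X)) ∧ Y): α-rule — add (¬(Z ∨ ((Y ∨ Y) ↔ ¬X)) ∧ (¬Z ∧ X)), Y.
    (¬(Z ∨ ((Y ∨ Y) ↔ ¬X)) ∧ (¬Z ∧ X)): α-rule — add ¬(Z ∨ ((Y ∨ Y) ↔ ¬X)), (¬Z ∧ X).
    ¬(Z ∨ ((Y ∨ Y) ↔ ¬X)): α-rule — add ¬Z, ¬((Y ∨ Y) ↔ ¬X).
    (¬Z ∧ X): α-rule — add ¬Z, X.
    ¬((Y ∨ Y) ↔ ¬X): β-rule — branch into (Y ∨ Y), ¬¬X  //  ¬(Y ∨ Y), ¬X.
      branch 2.1 (add (Y ∨ Y), ¬¬X):
        (Y ∨ Y): β-rule — branch into Y  //  Y.
          branch 2.1.1 (add Y):
            ○ open, literals {X=true, Y=true, Z=false}.
          branch 2.1.2 (add Y):
            ○ open, literals {X=true, Y=true, Z=false}.
      branch 2.2 (add ¬(Y ∨ Y), ¬X):
        × closes — contains both X and ¬X.
1 branch closed, 3 open.
Each open branch fixes some atoms; the unmentioned ones are free. Counting distinct full assignments: branch {W=true} (X, Y, Z) contributes 8 new; branch {X=true, Y=true, Z=false} (W) contributes 1 new; branch {X=true, Y=true, Z=false} (W) contributes 0 new. Total: 9.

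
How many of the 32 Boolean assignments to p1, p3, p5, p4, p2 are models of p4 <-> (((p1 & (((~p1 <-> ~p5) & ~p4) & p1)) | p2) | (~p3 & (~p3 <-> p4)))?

Initial set: {(p4 <-> (((p1 & (((~p1 <-> ~p5) & ~p4) & p1)) | p2) | (~p3 & (~p3 <-> p4))))}.
(p4 <-> (((p1 & (((~p1 <-> ~p5) & ~p4) & p1)) | p2) | (~p3 & (~p3 <-> p4)))): β-rule — branch into p4, (((p1 & (((~p1 <-> ~p5) & ~p4) & p1)) | p2) | (~p3 & (~p3 <-> p4)))  //  ~p4, ~(((p1 & (((~p1 <-> ~p5) & ~p4) & p1)) | p2) | (~p3 & (~p3 <-> p4))).
  branch 1 (add p4, (((p1 & (((~p1 <-> ~p5) & ~p4) & p1)) | p2) | (~p3 & (~p3 <-> p4)))):
    (((p1 & (((~p1 <-> ~p5) & ~p4) & p1)) | p2) | (~p3 & (~p3 <-> p4))): β-rule — branch into ((p1 & (((~p1 <-> ~p5) & ~p4) & p1)) | p2)  //  (~p3 & (~p3 <-> p4)).
      branch 1.1 (add ((p1 & (((~p1 <-> ~p5) & ~p4) & p1)) | p2)):
        ((p1 & (((~p1 <-> ~p5) & ~p4) & p1)) | p2): β-rule — branch into (p1 & (((~p1 <-> ~p5) & ~p4) & p1))  //  p2.
          branch 1.1.1 (add (p1 & (((~p1 <-> ~p5) & ~p4) & p1))):
            (p1 & (((~p1 <-> ~p5) & ~p4) & p1)): α-rule — add p1, (((~p1 <-> ~p5) & ~p4) & p1).
            (((~p1 <-> ~p5) & ~p4) & p1): α-rule — add ((~p1 <-> ~p5) & ~p4), p1.
            ((~p1 <-> ~p5) & ~p4): α-rule — add (~p1 <-> ~p5), ~p4.
            × closes — contains both p4 and ~p4.
          branch 1.1.2 (add p2):
            ○ open, literals {p2=true, p4=true}.
      branch 1.2 (add (~p3 & (~p3 <-> p4))):
        (~p3 & (~p3 <-> p4)): α-rule — add ~p3, (~p3 <-> p4).
        (~p3 <-> p4): β-rule — branch into ~p3, p4  //  ~~p3, ~p4.
          branch 1.2.1 (add ~p3, p4):
            ○ open, literals {p3=false, p4=true}.
          branch 1.2.2 (add ~~p3, ~p4):
            × closes — contains both p3 and ~p3.
  branch 2 (add ~p4, ~(((p1 & (((~p1 <-> ~p5) & ~p4) & p1)) | p2) | (~p3 & (~p3 <-> p4)))):
    ~(((p1 & (((~p1 <-> ~p5) & ~p4) & p1)) | p2) | (~p3 & (~p3 <-> p4))): α-rule — add ~((p1 & (((~p1 <-> ~p5) & ~p4) & p1)) | p2), ~(~p3 & (~p3 <-> p4)).
    ~((p1 & (((~p1 <-> ~p5) & ~p4) & p1)) | p2): α-rule — add ~(p1 & (((~p1 <-> ~p5) & ~p4) & p1)), ~p2.
    ~(~p3 & (~p3 <-> p4)): β-rule — branch into ~~p3  //  ~(~p3 <-> p4).
      branch 2.1 (add ~~p3):
        ~(p1 & (((~p1 <-> ~p5) & ~p4) & p1)): β-rule — branch into ~p1  //  ~(((~p1 <-> ~p5) & ~p4) & p1).
          branch 2.1.1 (add ~p1):
            ○ open, literals {p1=false, p2=false, p3=true, p4=false}.
          branch 2.1.2 (add ~(((~p1 <-> ~p5) & ~p4) & p1)):
            ~(((~p1 <-> ~p5) & ~p4) & p1): β-rule — branch into ~((~p1 <-> ~p5) & ~p4)  //  ~p1.
              branch 2.1.2.1 (add ~((~p1 <-> ~p5) & ~p4)):
                ~((~p1 <-> ~p5) & ~p4): β-rule — branch into ~(~p1 <-> ~p5)  //  ~~p4.
                  branch 2.1.2.1.1 (add ~(~p1 <-> ~p5)):
                    ~(~p1 <-> ~p5): β-rule — branch into ~p1, ~~p5  //  ~~p1, ~p5.
                      branch 2.1.2.1.1.1 (add ~p1, ~~p5):
                        ○ open, literals {p1=false, p2=false, p3=true, p4=false, p5=true}.
                      branch 2.1.2.1.1.2 (add ~~p1, ~p5):
                        ○ open, literals {p1=true, p2=false, p3=true, p4=false, p5=false}.
                  branch 2.1.2.1.2 (add ~~p4):
                    × closes — contains both p4 and ~p4.
              branch 2.1.2.2 (add ~p1):
                ○ open, literals {p1=false, p2=false, p3=true, p4=false}.
      branch 2.2 (add ~(~p3 <-> p4)):
        ~(p1 & (((~p1 <-> ~p5) & ~p4) & p1)): β-rule — branch into ~p1  //  ~(((~p1 <-> ~p5) & ~p4) & p1).
          branch 2.2.1 (add ~p1):
            ~(~p3 <-> p4): β-rule — branch into ~p3, ~p4  //  ~~p3, p4.
              branch 2.2.1.1 (add ~p3, ~p4):
                ○ open, literals {p1=false, p2=false, p3=false, p4=false}.
              branch 2.2.1.2 (add ~~p3, p4):
                × closes — contains both p4 and ~p4.
          branch 2.2.2 (add ~(((~p1 <-> ~p5) & ~p4) & p1)):
            ~(~p3 <-> p4): β-rule — branch into ~p3, ~p4  //  ~~p3, p4.
              branch 2.2.2.1 (add ~p3, ~p4):
                ~(((~p1 <-> ~p5) & ~p4) & p1): β-rule — branch into ~((~p1 <-> ~p5) & ~p4)  //  ~p1.
                  branch 2.2.2.1.1 (add ~((~p1 <-> ~p5) & ~p4)):
                    ~((~p1 <-> ~p5) & ~p4): β-rule — branch into ~(~p1 <-> ~p5)  //  ~~p4.
                      branch 2.2.2.1.1.1 (add ~(~p1 <-> ~p5)):
                        ~(~p1 <-> ~p5): β-rule — branch into ~p1, ~~p5  //  ~~p1, ~p5.
                          branch 2.2.2.1.1.1.1 (add ~p1, ~~p5):
                            ○ open, literals {p1=false, p2=false, p3=false, p4=false, p5=true}.
                          branch 2.2.2.1.1.1.2 (add ~~p1, ~p5):
                            ○ open, literals {p1=true, p2=false, p3=false, p4=false, p5=false}.
                      branch 2.2.2.1.1.2 (add ~~p4):
                        × closes — contains both p4 and ~p4.
                  branch 2.2.2.1.2 (add ~p1):
                    ○ open, literals {p1=false, p2=false, p3=false, p4=false}.
              branch 2.2.2.2 (add ~~p3, p4):
                × closes — contains both p4 and ~p4.
6 branches closed, 10 open.
Each open branch fixes some atoms; the unmentioned ones are free. Counting distinct full assignments: branch {p2=true, p4=true} (p1, p3, p5) contributes 8 new; branch {p3=false, p4=true} (p1, p5, p2) contributes 4 new; branch {p1=false, p2=false, p3=true, p4=false} (p5) contributes 2 new; branch {p1=false, p2=false, p3=true, p4=false, p5=true} (none free) contributes 0 new; branch {p1=true, p2=false, p3=true, p4=false, p5=false} (none free) contributes 1 new; branch {p1=false, p2=false, p3=true, p4=false} (p5) contributes 0 new; branch {p1=false, p2=false, p3=false, p4=false} (p5) contributes 2 new; branch {p1=false, p2=false, p3=false, p4=false, p5=true} (none free) contributes 0 new; branch {p1=true, p2=false, p3=false, p4=false, p5=false} (none free) contributes 1 new; branch {p1=false, p2=false, p3=false, p4=false} (p5) contributes 0 new. Total: 18.

18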